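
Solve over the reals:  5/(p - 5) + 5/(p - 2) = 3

p = 2.9244 or p = 7.4089

Multiply both sides by (p - 5)(p - 2):
5(p - 2) + 5(p - 5) = 3(p - 5)(p - 2).
Expand and collect terms: 3p^2 - 31p + 65 = 0.
By the quadratic formula, p = (31 +/- sqrt(181)) / 6, so p ~= 7.4089 or p ~= 2.9244.
Neither value makes a denominator zero (p != 5, p != 2), so both are valid.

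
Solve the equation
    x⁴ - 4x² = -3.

Let u = x². The equation becomes u² - 4u + 3 = 0.
Factor: (u - 3)(u - 1) = 0, so u = 3 or u = 1.
x² = 3 gives x = ±√(3) ≈ ±1.7321.
x² = 1 gives x = ±1.

x = -1.7321 or x = -1 or x = 1 or x = 1.7321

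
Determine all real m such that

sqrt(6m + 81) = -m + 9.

m = 0

Square both sides: 6m + 81 = (-m + 9)^2.
Expand and rearrange: m^2 - 24m = 0.
Solving gives m = 24 or m = 0.
Check each candidate in the original equation:
  m = 24: sqrt(225) = 15, while -m + 9 = -15 — extraneous.
  m = 0: sqrt(81) = 9, while -m + 9 = 9 — valid.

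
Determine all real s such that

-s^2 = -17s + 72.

s = 8 or s = 9

Bring every term to one side: -s^2 + 17s - 72 = 0.
Factor: -1(s - 8)(s - 9) = 0.
So s = 8 or s = 9.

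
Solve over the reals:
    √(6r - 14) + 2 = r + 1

Isolate the radical: √(6r - 14) = r - 1.
Square both sides: 6r - 14 = (r - 1)².
Expand and rearrange: r² - 8r + 15 = 0.
Solving gives r = 5 or r = 3.
Check each candidate in the original equation:
  r = 5: √(16) = 4, while r - 1 = 4 — valid.
  r = 3: √(4) = 2, while r - 1 = 2 — valid.

r = 3 or r = 5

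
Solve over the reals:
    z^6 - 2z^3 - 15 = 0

z = -1.4422 or z = 1.71

Let u = z^3. The equation becomes u^2 - 2u - 15 = 0.
Factor: (u + 3)(u - 5) = 0, so u = -3 or u = 5.
z^3 = -3 gives z = -(3)^(1/3) ~= -1.4422.
z^3 = 5 gives z = (5)^(1/3) ~= 1.71.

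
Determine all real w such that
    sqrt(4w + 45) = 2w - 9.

Square both sides: 4w + 45 = (2w - 9)^2.
Expand and rearrange: 4w^2 - 40w + 36 = 0.
Solving gives w = 9 or w = 1.
Check each candidate in the original equation:
  w = 9: sqrt(81) = 9, while 2w - 9 = 9 — valid.
  w = 1: sqrt(49) = 7, while 2w - 9 = -7 — extraneous.

w = 9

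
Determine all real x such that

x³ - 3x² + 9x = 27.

x = 3

Rearrange: x³ - 3x² + 9x - 27 = 0.
Possible rational roots are divisors of -27. Testing x = 3 gives 0, so (x - 3) is a factor.
Divide: x³ - 3x² + 9x - 27 = (x - 3)(x² + 9).
The quadratic x² + 9 has discriminant -36 < 0, so no further real roots.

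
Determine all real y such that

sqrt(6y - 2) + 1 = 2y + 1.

y = 0.5 or y = 1

Isolate the radical: sqrt(6y - 2) = 2y.
Square both sides: 6y - 2 = (2y)^2.
Expand and rearrange: 4y^2 - 6y + 2 = 0.
Solving gives y = 1 or y = 0.5.
Check each candidate in the original equation:
  y = 1: sqrt(4) = 2, while 2y = 2 — valid.
  y = 0.5: sqrt(1) = 1, while 2y = 1 — valid.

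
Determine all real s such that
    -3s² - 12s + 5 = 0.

Discriminant: (-12)² − 4·(-3)·5 = 204.
Quadratic formula: s = (12 ± √204) / (-6).
So s = -√(51)/3 - 2 ≈ -4.3805 or s = -2 + √(51)/3 ≈ 0.3805.

s = -4.3805 or s = 0.3805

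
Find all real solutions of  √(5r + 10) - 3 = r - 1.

Isolate the radical: √(5r + 10) = r + 2.
Square both sides: 5r + 10 = (r + 2)².
Expand and rearrange: r² - r - 6 = 0.
Solving gives r = 3 or r = -2.
Check each candidate in the original equation:
  r = 3: √(25) = 5, while r + 2 = 5 — valid.
  r = -2: √(0) = 0, while r + 2 = 0 — valid.

r = -2 or r = 3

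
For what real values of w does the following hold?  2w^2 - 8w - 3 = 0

w = -0.3452 or w = 4.3452

Discriminant: (-8)^2 - 4*2*(-3) = 88.
Quadratic formula: w = (8 +/- sqrt(88)) / 4.
So w = 2 + sqrt(22)/2 ~= 4.3452 or w = 2 - sqrt(22)/2 ~= -0.3452.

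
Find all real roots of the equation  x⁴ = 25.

x = -2.2361 or x = 2.2361

Let u = x². The equation becomes u² - 25 = 0.
Factor: (u + 5)(u - 5) = 0, so u = -5 or u = 5.
x² = -5 < 0 has no real solution.
x² = 5 gives x = ±√(5) ≈ ±2.2361.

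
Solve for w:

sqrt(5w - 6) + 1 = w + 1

Isolate the radical: sqrt(5w - 6) = w.
Square both sides: 5w - 6 = (w)^2.
Expand and rearrange: w^2 - 5w + 6 = 0.
Solving gives w = 3 or w = 2.
Check each candidate in the original equation:
  w = 3: sqrt(9) = 3, while w = 3 — valid.
  w = 2: sqrt(4) = 2, while w = 2 — valid.

w = 2 or w = 3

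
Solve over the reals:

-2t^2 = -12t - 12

Rearrange to standard form: -2t^2 + 12t + 12 = 0.
Discriminant: (12)^2 - 4*(-2)*12 = 240.
Quadratic formula: t = (-12 +/- sqrt(240)) / (-4).
So t = 3 - sqrt(15) ~= -0.873 or t = 3 + sqrt(15) ~= 6.873.

t = -0.873 or t = 6.873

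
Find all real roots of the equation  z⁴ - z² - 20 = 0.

z = -2.2361 or z = 2.2361

Let u = z². The equation becomes u² - u - 20 = 0.
Factor: (u - 5)(u + 4) = 0, so u = 5 or u = -4.
z² = 5 gives z = ±√(5) ≈ ±2.2361.
z² = -4 < 0 has no real solution.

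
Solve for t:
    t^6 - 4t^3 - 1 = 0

t = -0.618 or t = 1.618

Let u = t^3. The equation becomes u^2 - 4u - 1 = 0.
By the quadratic formula, u = 2 + sqrt(5) or u = 2 - sqrt(5).
t^3 = 2 + sqrt(5) gives t = (2 + sqrt(5))^(1/3) ~= 1.618.
t^3 = 2 - sqrt(5) gives t = -(-2 + sqrt(5))^(1/3) ~= -0.618.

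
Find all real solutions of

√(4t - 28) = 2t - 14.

Square both sides: 4t - 28 = (2t - 14)².
Expand and rearrange: 4t² - 60t + 224 = 0.
Solving gives t = 8 or t = 7.
Check each candidate in the original equation:
  t = 8: √(4) = 2, while 2t - 14 = 2 — valid.
  t = 7: √(0) = 0, while 2t - 14 = 0 — valid.

t = 7 or t = 8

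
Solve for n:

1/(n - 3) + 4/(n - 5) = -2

Multiply both sides by (n - 3)(n - 5):
(n - 5) + 4(n - 3) = -2(n - 3)(n - 5).
Expand and collect terms: -2n² + 11n - 13 = 0.
By the quadratic formula, n = (-11 ± √17) / -4, so n ≈ 1.7192 or n ≈ 3.7808.
Neither value makes a denominator zero (n ≠ 3, n ≠ 5), so both are valid.

n = 1.7192 or n = 3.7808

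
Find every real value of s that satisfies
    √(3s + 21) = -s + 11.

s = 5

Square both sides: 3s + 21 = (-s + 11)².
Expand and rearrange: s² - 25s + 100 = 0.
Solving gives s = 20 or s = 5.
Check each candidate in the original equation:
  s = 20: √(81) = 9, while -s + 11 = -9 — extraneous.
  s = 5: √(36) = 6, while -s + 11 = 6 — valid.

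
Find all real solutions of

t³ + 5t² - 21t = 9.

t = -7.6056 or t = -0.3944 or t = 3

Rearrange: t³ + 5t² - 21t - 9 = 0.
Possible rational roots are divisors of -9. Testing t = 3 gives 0, so (t - 3) is a factor.
Divide: t³ + 5t² - 21t - 9 = (t - 3)(t² + 8t + 3).
Apply the quadratic formula to t² + 8t + 3 = 0: t = (-8 ± √52)/2, i.e. t ≈ -0.3944 or t ≈ -7.6056.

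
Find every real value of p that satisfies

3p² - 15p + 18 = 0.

p = 2 or p = 3

Factor: 3(p - 3)(p - 2) = 0.
So p = 3 or p = 2.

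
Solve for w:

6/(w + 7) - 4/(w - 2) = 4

w = -5.2604 or w = 0.7604

Multiply both sides by (w + 7)(w - 2):
6(w - 2) - 4(w + 7) = 4(w + 7)(w - 2).
Expand and collect terms: 4w^2 + 18w - 16 = 0.
By the quadratic formula, w = (-18 +/- sqrt(580)) / 8, so w ~= 0.7604 or w ~= -5.2604.
Neither value makes a denominator zero (w != -7, w != 2), so both are valid.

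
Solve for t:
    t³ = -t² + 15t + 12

Rearrange: t³ + t² - 15t - 12 = 0.
Possible rational roots are divisors of -12. Testing t = -4 gives 0, so (t + 4) is a factor.
Divide: t³ + t² - 15t - 12 = (t + 4)(t² - 3t - 3).
Apply the quadratic formula to t² - 3t - 3 = 0: t = (3 ± √21)/2, i.e. t ≈ 3.7913 or t ≈ -0.7913.

t = -4 or t = -0.7913 or t = 3.7913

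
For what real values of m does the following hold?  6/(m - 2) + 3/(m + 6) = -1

Multiply both sides by (m - 2)(m + 6):
6(m + 6) + 3(m - 2) = -(m - 2)(m + 6).
Expand and collect terms: -m² - 13m - 18 = 0.
By the quadratic formula, m = (13 ± √97) / -2, so m ≈ -11.4244 or m ≈ -1.5756.
Neither value makes a denominator zero (m ≠ 2, m ≠ -6), so both are valid.

m = -11.4244 or m = -1.5756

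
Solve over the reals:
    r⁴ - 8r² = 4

Let u = r². The equation becomes u² - 8u - 4 = 0.
By the quadratic formula, u = 4 + 2·√(5) or u = 4 - 2·√(5).
r² = 4 + 2·√(5) gives r = ±√(4 + 2·√(5)) ≈ ±2.9107.
r² = 4 - 2·√(5) < 0 has no real solution.

r = -2.9107 or r = 2.9107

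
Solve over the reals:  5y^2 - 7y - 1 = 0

y = -0.1307 or y = 1.5307

Discriminant: (-7)^2 - 4*5*(-1) = 69.
Quadratic formula: y = (7 +/- sqrt(69)) / 10.
So y = 7/10 + sqrt(69)/10 ~= 1.5307 or y = 7/10 - sqrt(69)/10 ~= -0.1307.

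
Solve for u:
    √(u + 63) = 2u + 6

u = 1

Square both sides: u + 63 = (2u + 6)².
Expand and rearrange: 4u² + 23u - 27 = 0.
Solving gives u = 1 or u = -6.75.
Check each candidate in the original equation:
  u = 1: √(64) = 8, while 2u + 6 = 8 — valid.
  u = -6.75: √(56.25) = 7.5, while 2u + 6 = -7.5 — extraneous.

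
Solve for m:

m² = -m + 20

Bring every term to one side: m² + m - 20 = 0.
Factor: (m - 4)(m + 5) = 0.
So m = 4 or m = -5.

m = -5 or m = 4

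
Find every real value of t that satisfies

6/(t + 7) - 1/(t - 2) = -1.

Multiply both sides by (t + 7)(t - 2):
6(t - 2) - (t + 7) = -(t + 7)(t - 2).
Expand and collect terms: -t² - 10t + 33 = 0.
By the quadratic formula, t = (10 ± √232) / -2, so t ≈ -12.6158 or t ≈ 2.6158.
Neither value makes a denominator zero (t ≠ -7, t ≠ 2), so both are valid.

t = -12.6158 or t = 2.6158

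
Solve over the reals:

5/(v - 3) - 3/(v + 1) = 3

v = -1.7398 or v = 4.4065

Multiply both sides by (v - 3)(v + 1):
5(v + 1) - 3(v - 3) = 3(v - 3)(v + 1).
Expand and collect terms: 3v² - 8v - 23 = 0.
By the quadratic formula, v = (8 ± √340) / 6, so v ≈ 4.4065 or v ≈ -1.7398.
Neither value makes a denominator zero (v ≠ 3, v ≠ -1), so both are valid.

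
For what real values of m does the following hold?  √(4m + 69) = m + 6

m = 3

Square both sides: 4m + 69 = (m + 6)².
Expand and rearrange: m² + 8m - 33 = 0.
Solving gives m = 3 or m = -11.
Check each candidate in the original equation:
  m = 3: √(81) = 9, while m + 6 = 9 — valid.
  m = -11: √(25) = 5, while m + 6 = -5 — extraneous.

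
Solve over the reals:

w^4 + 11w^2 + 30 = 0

Let u = w^2. The equation becomes u^2 + 11u + 30 = 0.
Factor: (u + 5)(u + 6) = 0, so u = -5 or u = -6.
w^2 = -5 < 0 has no real solution.
w^2 = -6 < 0 has no real solution.

No real solutions.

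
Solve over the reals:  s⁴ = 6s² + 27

s = -3 or s = 3

Let u = s². The equation becomes u² - 6u - 27 = 0.
Factor: (u - 9)(u + 3) = 0, so u = 9 or u = -3.
s² = 9 gives s = ±3.
s² = -3 < 0 has no real solution.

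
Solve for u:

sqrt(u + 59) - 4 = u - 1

Isolate the radical: sqrt(u + 59) = u + 3.
Square both sides: u + 59 = (u + 3)^2.
Expand and rearrange: u^2 + 5u - 50 = 0.
Solving gives u = 5 or u = -10.
Check each candidate in the original equation:
  u = 5: sqrt(64) = 8, while u + 3 = 8 — valid.
  u = -10: sqrt(49) = 7, while u + 3 = -7 — extraneous.

u = 5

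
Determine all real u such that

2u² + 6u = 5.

u = -3.6794 or u = 0.6794

Rearrange to standard form: 2u² + 6u - 5 = 0.
Discriminant: (6)² − 4·2·(-5) = 76.
Quadratic formula: u = (-6 ± √76) / 4.
So u = -3/2 + √(19)/2 ≈ 0.6794 or u = -√(19)/2 - 3/2 ≈ -3.6794.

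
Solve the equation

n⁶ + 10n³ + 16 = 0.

Let u = n³. The equation becomes u² + 10u + 16 = 0.
Factor: (u + 8)(u + 2) = 0, so u = -8 or u = -2.
n³ = -8 gives n = -2.
n³ = -2 gives n = -∛(2) ≈ -1.2599.

n = -2 or n = -1.2599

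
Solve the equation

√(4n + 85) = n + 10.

n = -1

Square both sides: 4n + 85 = (n + 10)².
Expand and rearrange: n² + 16n + 15 = 0.
Solving gives n = -1 or n = -15.
Check each candidate in the original equation:
  n = -1: √(81) = 9, while n + 10 = 9 — valid.
  n = -15: √(25) = 5, while n + 10 = -5 — extraneous.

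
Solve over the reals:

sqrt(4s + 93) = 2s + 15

s = -3

Square both sides: 4s + 93 = (2s + 15)^2.
Expand and rearrange: 4s^2 + 56s + 132 = 0.
Solving gives s = -3 or s = -11.
Check each candidate in the original equation:
  s = -3: sqrt(81) = 9, while 2s + 15 = 9 — valid.
  s = -11: sqrt(49) = 7, while 2s + 15 = -7 — extraneous.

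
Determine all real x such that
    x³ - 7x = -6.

Rearrange: x³ - 7x + 6 = 0.
Possible rational roots are divisors of 6. Testing x = 2 gives 0, so (x - 2) is a factor.
Divide: x³ - 7x + 6 = (x - 2)(x² + 2x - 3).
Factor the quadratic: x = 1 or x = -3.

x = -3 or x = 1 or x = 2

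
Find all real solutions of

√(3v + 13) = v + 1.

v = 4

Square both sides: 3v + 13 = (v + 1)².
Expand and rearrange: v² - v - 12 = 0.
Solving gives v = 4 or v = -3.
Check each candidate in the original equation:
  v = 4: √(25) = 5, while v + 1 = 5 — valid.
  v = -3: √(4) = 2, while v + 1 = -2 — extraneous.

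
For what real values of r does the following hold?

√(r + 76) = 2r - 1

Square both sides: r + 76 = (2r - 1)².
Expand and rearrange: 4r² - 5r - 75 = 0.
Solving gives r = 5 or r = -3.75.
Check each candidate in the original equation:
  r = 5: √(81) = 9, while 2r - 1 = 9 — valid.
  r = -3.75: √(72.25) = 8.5, while 2r - 1 = -8.5 — extraneous.

r = 5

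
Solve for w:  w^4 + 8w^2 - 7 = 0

Let u = w^2. The equation becomes u^2 + 8u - 7 = 0.
By the quadratic formula, u = -4 + sqrt(23) or u = -sqrt(23) - 4.
w^2 = -4 + sqrt(23) gives w = +/-sqrt(-4 + sqrt(23)) ~= +/-0.8921.
w^2 = -sqrt(23) - 4 < 0 has no real solution.

w = -0.8921 or w = 0.8921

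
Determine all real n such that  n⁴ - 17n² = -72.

n = -3 or n = -2.8284 or n = 2.8284 or n = 3

Let u = n². The equation becomes u² - 17u + 72 = 0.
Factor: (u - 9)(u - 8) = 0, so u = 9 or u = 8.
n² = 9 gives n = ±3.
n² = 8 gives n = ±2·√(2) ≈ ±2.8284.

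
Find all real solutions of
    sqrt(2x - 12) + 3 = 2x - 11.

Isolate the radical: sqrt(2x - 12) = 2x - 14.
Square both sides: 2x - 12 = (2x - 14)^2.
Expand and rearrange: 4x^2 - 58x + 208 = 0.
Solving gives x = 8 or x = 6.5.
Check each candidate in the original equation:
  x = 8: sqrt(4) = 2, while 2x - 14 = 2 — valid.
  x = 6.5: sqrt(1) = 1, while 2x - 14 = -1 — extraneous.

x = 8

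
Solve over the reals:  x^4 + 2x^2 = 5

x = -1.2039 or x = 1.2039

Let u = x^2. The equation becomes u^2 + 2u - 5 = 0.
By the quadratic formula, u = -1 + sqrt(6) or u = -sqrt(6) - 1.
x^2 = -1 + sqrt(6) gives x = +/-sqrt(-1 + sqrt(6)) ~= +/-1.2039.
x^2 = -sqrt(6) - 1 < 0 has no real solution.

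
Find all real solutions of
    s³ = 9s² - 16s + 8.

s = 1 or s = 1.1716 or s = 6.8284

Rearrange: s³ - 9s² + 16s - 8 = 0.
Possible rational roots are divisors of -8. Testing s = 1 gives 0, so (s - 1) is a factor.
Divide: s³ - 9s² + 16s - 8 = (s - 1)(s² - 8s + 8).
Apply the quadratic formula to s² - 8s + 8 = 0: s = (8 ± √32)/2, i.e. s ≈ 6.8284 or s ≈ 1.1716.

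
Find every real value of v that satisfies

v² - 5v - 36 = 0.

v = -4 or v = 9

Factor: (v - 9)(v + 4) = 0.
So v = 9 or v = -4.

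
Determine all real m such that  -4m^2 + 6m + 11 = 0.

Discriminant: (6)^2 - 4*(-4)*11 = 212.
Quadratic formula: m = (-6 +/- sqrt(212)) / (-8).
So m = 3/4 - sqrt(53)/4 ~= -1.07 or m = 3/4 + sqrt(53)/4 ~= 2.57.

m = -1.07 or m = 2.57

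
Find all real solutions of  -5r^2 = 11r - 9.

r = -2.8349 or r = 0.6349

Rearrange to standard form: -5r^2 - 11r + 9 = 0.
Discriminant: (-11)^2 - 4*(-5)*9 = 301.
Quadratic formula: r = (11 +/- sqrt(301)) / (-10).
So r = -sqrt(301)/10 - 11/10 ~= -2.8349 or r = -11/10 + sqrt(301)/10 ~= 0.6349.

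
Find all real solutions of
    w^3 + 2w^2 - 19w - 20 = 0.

w = -5 or w = -1 or w = 4

Possible rational roots are divisors of -20. Testing w = 4 gives 0, so (w - 4) is a factor.
Divide: w^3 + 2w^2 - 19w - 20 = (w - 4)(w^2 + 6w + 5).
Factor the quadratic: w = -1 or w = -5.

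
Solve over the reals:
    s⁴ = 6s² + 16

s = -2.8284 or s = 2.8284

Let u = s². The equation becomes u² - 6u - 16 = 0.
Factor: (u - 8)(u + 2) = 0, so u = 8 or u = -2.
s² = 8 gives s = ±2·√(2) ≈ ±2.8284.
s² = -2 < 0 has no real solution.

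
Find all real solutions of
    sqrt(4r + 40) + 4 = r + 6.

r = 6

Isolate the radical: sqrt(4r + 40) = r + 2.
Square both sides: 4r + 40 = (r + 2)^2.
Expand and rearrange: r^2 - 36 = 0.
Solving gives r = 6 or r = -6.
Check each candidate in the original equation:
  r = 6: sqrt(64) = 8, while r + 2 = 8 — valid.
  r = -6: sqrt(16) = 4, while r + 2 = -4 — extraneous.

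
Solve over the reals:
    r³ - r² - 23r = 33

r = -3 or r = -1.873 or r = 5.873

Rearrange: r³ - r² - 23r - 33 = 0.
Possible rational roots are divisors of -33. Testing r = -3 gives 0, so (r + 3) is a factor.
Divide: r³ - r² - 23r - 33 = (r + 3)(r² - 4r - 11).
Apply the quadratic formula to r² - 4r - 11 = 0: r = (4 ± √60)/2, i.e. r ≈ 5.873 or r ≈ -1.873.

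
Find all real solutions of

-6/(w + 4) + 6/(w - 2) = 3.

w = -5.5826 or w = 3.5826

Multiply both sides by (w + 4)(w - 2):
-6(w - 2) + 6(w + 4) = 3(w + 4)(w - 2).
Expand and collect terms: 3w^2 + 6w - 60 = 0.
By the quadratic formula, w = (-6 +/- sqrt(756)) / 6, so w ~= 3.5826 or w ~= -5.5826.
Neither value makes a denominator zero (w != -4, w != 2), so both are valid.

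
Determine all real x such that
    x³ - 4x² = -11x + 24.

Rearrange: x³ - 4x² + 11x - 24 = 0.
Possible rational roots are divisors of -24. Testing x = 3 gives 0, so (x - 3) is a factor.
Divide: x³ - 4x² + 11x - 24 = (x - 3)(x² - x + 8).
The quadratic x² - x + 8 has discriminant -31 < 0, so no further real roots.

x = 3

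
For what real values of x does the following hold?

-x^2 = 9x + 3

Rearrange to standard form: -x^2 - 9x - 3 = 0.
Discriminant: (-9)^2 - 4*(-1)*(-3) = 69.
Quadratic formula: x = (9 +/- sqrt(69)) / (-2).
So x = -9/2 - sqrt(69)/2 ~= -8.6533 or x = -9/2 + sqrt(69)/2 ~= -0.3467.

x = -8.6533 or x = -0.3467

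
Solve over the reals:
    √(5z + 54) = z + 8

Square both sides: 5z + 54 = (z + 8)².
Expand and rearrange: z² + 11z + 10 = 0.
Solving gives z = -1 or z = -10.
Check each candidate in the original equation:
  z = -1: √(49) = 7, while z + 8 = 7 — valid.
  z = -10: √(4) = 2, while z + 8 = -2 — extraneous.

z = -1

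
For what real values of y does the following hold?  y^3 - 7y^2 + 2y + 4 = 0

y = -0.6056 or y = 1 or y = 6.6056

Possible rational roots are divisors of 4. Testing y = 1 gives 0, so (y - 1) is a factor.
Divide: y^3 - 7y^2 + 2y + 4 = (y - 1)(y^2 - 6y - 4).
Apply the quadratic formula to y^2 - 6y - 4 = 0: y = (6 +/- sqrt(52))/2, i.e. y ~= 6.6056 or y ~= -0.6056.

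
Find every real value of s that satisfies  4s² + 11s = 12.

Rearrange to standard form: 4s² + 11s - 12 = 0.
Discriminant: (11)² − 4·4·(-12) = 313.
Quadratic formula: s = (-11 ± √313) / 8.
So s = -11/8 + √(313)/8 ≈ 0.8365 or s = -√(313)/8 - 11/8 ≈ -3.5865.

s = -3.5865 or s = 0.8365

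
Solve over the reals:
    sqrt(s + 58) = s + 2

s = 6

Square both sides: s + 58 = (s + 2)^2.
Expand and rearrange: s^2 + 3s - 54 = 0.
Solving gives s = 6 or s = -9.
Check each candidate in the original equation:
  s = 6: sqrt(64) = 8, while s + 2 = 8 — valid.
  s = -9: sqrt(49) = 7, while s + 2 = -7 — extraneous.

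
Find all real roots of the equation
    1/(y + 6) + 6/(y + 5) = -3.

Multiply both sides by (y + 6)(y + 5):
(y + 5) + 6(y + 6) = -3(y + 6)(y + 5).
Expand and collect terms: -3y^2 - 40y - 131 = 0.
By the quadratic formula, y = (40 +/- sqrt(28)) / -6, so y ~= -7.5486 or y ~= -5.7847.
Neither value makes a denominator zero (y != -6, y != -5), so both are valid.

y = -7.5486 or y = -5.7847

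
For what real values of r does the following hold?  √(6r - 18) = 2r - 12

r = 9

Square both sides: 6r - 18 = (2r - 12)².
Expand and rearrange: 4r² - 54r + 162 = 0.
Solving gives r = 9 or r = 4.5.
Check each candidate in the original equation:
  r = 9: √(36) = 6, while 2r - 12 = 6 — valid.
  r = 4.5: √(9) = 3, while 2r - 12 = -3 — extraneous.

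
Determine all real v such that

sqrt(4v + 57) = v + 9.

v = -2

Square both sides: 4v + 57 = (v + 9)^2.
Expand and rearrange: v^2 + 14v + 24 = 0.
Solving gives v = -2 or v = -12.
Check each candidate in the original equation:
  v = -2: sqrt(49) = 7, while v + 9 = 7 — valid.
  v = -12: sqrt(9) = 3, while v + 9 = -3 — extraneous.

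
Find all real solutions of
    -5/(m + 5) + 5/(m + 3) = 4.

m = -5.8708 or m = -2.1292

Multiply both sides by (m + 5)(m + 3):
-5(m + 3) + 5(m + 5) = 4(m + 5)(m + 3).
Expand and collect terms: 4m² + 32m + 50 = 0.
By the quadratic formula, m = (-32 ± √224) / 8, so m ≈ -2.1292 or m ≈ -5.8708.
Neither value makes a denominator zero (m ≠ -5, m ≠ -3), so both are valid.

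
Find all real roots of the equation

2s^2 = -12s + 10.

Rearrange to standard form: 2s^2 + 12s - 10 = 0.
Discriminant: (12)^2 - 4*2*(-10) = 224.
Quadratic formula: s = (-12 +/- sqrt(224)) / 4.
So s = -3 + sqrt(14) ~= 0.7417 or s = -sqrt(14) - 3 ~= -6.7417.

s = -6.7417 or s = 0.7417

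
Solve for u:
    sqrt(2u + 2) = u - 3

Square both sides: 2u + 2 = (u - 3)^2.
Expand and rearrange: u^2 - 8u + 7 = 0.
Solving gives u = 7 or u = 1.
Check each candidate in the original equation:
  u = 7: sqrt(16) = 4, while u - 3 = 4 — valid.
  u = 1: sqrt(4) = 2, while u - 3 = -2 — extraneous.

u = 7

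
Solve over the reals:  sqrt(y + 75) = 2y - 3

y = 6

Square both sides: y + 75 = (2y - 3)^2.
Expand and rearrange: 4y^2 - 13y - 66 = 0.
Solving gives y = 6 or y = -2.75.
Check each candidate in the original equation:
  y = 6: sqrt(81) = 9, while 2y - 3 = 9 — valid.
  y = -2.75: sqrt(72.25) = 8.5, while 2y - 3 = -8.5 — extraneous.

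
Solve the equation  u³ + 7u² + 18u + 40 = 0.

Possible rational roots are divisors of 40. Testing u = -5 gives 0, so (u + 5) is a factor.
Divide: u³ + 7u² + 18u + 40 = (u + 5)(u² + 2u + 8).
The quadratic u² + 2u + 8 has discriminant -28 < 0, so no further real roots.

u = -5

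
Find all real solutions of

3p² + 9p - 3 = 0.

p = -3.3028 or p = 0.3028

Discriminant: (9)² − 4·3·(-3) = 117.
Quadratic formula: p = (-9 ± √117) / 6.
So p = -3/2 + √(13)/2 ≈ 0.3028 or p = -√(13)/2 - 3/2 ≈ -3.3028.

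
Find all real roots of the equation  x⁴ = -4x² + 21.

Let u = x². The equation becomes u² + 4u - 21 = 0.
Factor: (u - 3)(u + 7) = 0, so u = 3 or u = -7.
x² = 3 gives x = ±√(3) ≈ ±1.7321.
x² = -7 < 0 has no real solution.

x = -1.7321 or x = 1.7321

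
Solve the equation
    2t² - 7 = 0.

t = -1.8708 or t = 1.8708

Discriminant: (0)² − 4·2·(-7) = 56.
Quadratic formula: t = (0 ± √56) / 4.
So t = √(14)/2 ≈ 1.8708 or t = -√(14)/2 ≈ -1.8708.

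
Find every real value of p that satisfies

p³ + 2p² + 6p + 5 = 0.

p = -1

Possible rational roots are divisors of 5. Testing p = -1 gives 0, so (p + 1) is a factor.
Divide: p³ + 2p² + 6p + 5 = (p + 1)(p² + p + 5).
The quadratic p² + p + 5 has discriminant -19 < 0, so no further real roots.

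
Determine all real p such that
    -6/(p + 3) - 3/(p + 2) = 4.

Multiply both sides by (p + 3)(p + 2):
-6(p + 2) - 3(p + 3) = 4(p + 3)(p + 2).
Expand and collect terms: 4p² + 29p + 45 = 0.
Factor or apply the quadratic formula: p = -2.25 or p = -5.
Neither value makes a denominator zero (p ≠ -3, p ≠ -2), so both are valid.

p = -5 or p = -2.25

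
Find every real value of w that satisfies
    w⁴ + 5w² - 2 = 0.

w = -0.6101 or w = 0.6101

Let u = w². The equation becomes u² + 5u - 2 = 0.
By the quadratic formula, u = -5/2 + √(33)/2 or u = -√(33)/2 - 5/2.
w² = -5/2 + √(33)/2 gives w = ±√(-5/2 + √(33)/2) ≈ ±0.6101.
w² = -√(33)/2 - 5/2 < 0 has no real solution.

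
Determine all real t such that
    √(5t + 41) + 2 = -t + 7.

Isolate the radical: √(5t + 41) = -t + 5.
Square both sides: 5t + 41 = (-t + 5)².
Expand and rearrange: t² - 15t - 16 = 0.
Solving gives t = 16 or t = -1.
Check each candidate in the original equation:
  t = 16: √(121) = 11, while -t + 5 = -11 — extraneous.
  t = -1: √(36) = 6, while -t + 5 = 6 — valid.

t = -1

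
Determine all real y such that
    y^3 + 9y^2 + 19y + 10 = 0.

Possible rational roots are divisors of 10. Testing y = -2 gives 0, so (y + 2) is a factor.
Divide: y^3 + 9y^2 + 19y + 10 = (y + 2)(y^2 + 7y + 5).
Apply the quadratic formula to y^2 + 7y + 5 = 0: y = (-7 +/- sqrt(29))/2, i.e. y ~= -0.8074 or y ~= -6.1926.

y = -6.1926 or y = -2 or y = -0.8074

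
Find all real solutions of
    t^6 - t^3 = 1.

t = -0.8518 or t = 1.174

Let u = t^3. The equation becomes u^2 - u - 1 = 0.
By the quadratic formula, u = 1/2 + sqrt(5)/2 or u = 1/2 - sqrt(5)/2.
t^3 = 1/2 + sqrt(5)/2 gives t = (1/2 + sqrt(5)/2)^(1/3) ~= 1.174.
t^3 = 1/2 - sqrt(5)/2 gives t = -(-1/2 + sqrt(5)/2)^(1/3) ~= -0.8518.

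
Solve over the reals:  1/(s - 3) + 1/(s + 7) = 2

s = -6.5249 or s = 3.5249

Multiply both sides by (s - 3)(s + 7):
(s + 7) + (s - 3) = 2(s - 3)(s + 7).
Expand and collect terms: 2s^2 + 6s - 46 = 0.
By the quadratic formula, s = (-6 +/- sqrt(404)) / 4, so s ~= 3.5249 or s ~= -6.5249.
Neither value makes a denominator zero (s != 3, s != -7), so both are valid.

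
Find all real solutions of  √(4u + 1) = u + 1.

Square both sides: 4u + 1 = (u + 1)².
Expand and rearrange: u² - 2u = 0.
Solving gives u = 2 or u = 0.
Check each candidate in the original equation:
  u = 2: √(9) = 3, while u + 1 = 3 — valid.
  u = 0: √(1) = 1, while u + 1 = 1 — valid.

u = 0 or u = 2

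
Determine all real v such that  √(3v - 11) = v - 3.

Square both sides: 3v - 11 = (v - 3)².
Expand and rearrange: v² - 9v + 20 = 0.
Solving gives v = 5 or v = 4.
Check each candidate in the original equation:
  v = 5: √(4) = 2, while v - 3 = 2 — valid.
  v = 4: √(1) = 1, while v - 3 = 1 — valid.

v = 4 or v = 5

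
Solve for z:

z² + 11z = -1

Rearrange to standard form: z² + 11z + 1 = 0.
Discriminant: (11)² − 4·1·1 = 117.
Quadratic formula: z = (-11 ± √117) / 2.
So z = -11/2 + 3·√(13)/2 ≈ -0.0917 or z = -11/2 - 3·√(13)/2 ≈ -10.9083.

z = -10.9083 or z = -0.0917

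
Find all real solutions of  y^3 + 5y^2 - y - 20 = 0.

y = -4 or y = -2.7913 or y = 1.7913

Possible rational roots are divisors of -20. Testing y = -4 gives 0, so (y + 4) is a factor.
Divide: y^3 + 5y^2 - y - 20 = (y + 4)(y^2 + y - 5).
Apply the quadratic formula to y^2 + y - 5 = 0: y = (-1 +/- sqrt(21))/2, i.e. y ~= 1.7913 or y ~= -2.7913.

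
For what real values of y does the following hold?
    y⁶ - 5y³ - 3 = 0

y = -0.815 or y = 1.7696

Let u = y³. The equation becomes u² - 5u - 3 = 0.
By the quadratic formula, u = 5/2 + √(37)/2 or u = 5/2 - √(37)/2.
y³ = 5/2 + √(37)/2 gives y = ∛(5/2 + √(37)/2) ≈ 1.7696.
y³ = 5/2 - √(37)/2 gives y = -∛(-5/2 + √(37)/2) ≈ -0.815.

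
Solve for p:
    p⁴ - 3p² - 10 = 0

p = -2.2361 or p = 2.2361

Let u = p². The equation becomes u² - 3u - 10 = 0.
Factor: (u + 2)(u - 5) = 0, so u = -2 or u = 5.
p² = -2 < 0 has no real solution.
p² = 5 gives p = ±√(5) ≈ ±2.2361.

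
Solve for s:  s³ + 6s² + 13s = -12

Rearrange: s³ + 6s² + 13s + 12 = 0.
Possible rational roots are divisors of 12. Testing s = -3 gives 0, so (s + 3) is a factor.
Divide: s³ + 6s² + 13s + 12 = (s + 3)(s² + 3s + 4).
The quadratic s² + 3s + 4 has discriminant -7 < 0, so no further real roots.

s = -3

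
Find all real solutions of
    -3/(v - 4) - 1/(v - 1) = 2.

v = 0.1771 or v = 2.8229

Multiply both sides by (v - 4)(v - 1):
-3(v - 1) - (v - 4) = 2(v - 4)(v - 1).
Expand and collect terms: 2v^2 - 6v + 1 = 0.
By the quadratic formula, v = (6 +/- sqrt(28)) / 4, so v ~= 2.8229 or v ~= 0.1771.
Neither value makes a denominator zero (v != 4, v != 1), so both are valid.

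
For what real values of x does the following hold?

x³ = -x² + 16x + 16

Rearrange: x³ + x² - 16x - 16 = 0.
Possible rational roots are divisors of -16. Testing x = 4 gives 0, so (x - 4) is a factor.
Divide: x³ + x² - 16x - 16 = (x - 4)(x² + 5x + 4).
Factor the quadratic: x = -1 or x = -4.

x = -4 or x = -1 or x = 4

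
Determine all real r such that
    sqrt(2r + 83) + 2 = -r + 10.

Isolate the radical: sqrt(2r + 83) = -r + 8.
Square both sides: 2r + 83 = (-r + 8)^2.
Expand and rearrange: r^2 - 18r - 19 = 0.
Solving gives r = 19 or r = -1.
Check each candidate in the original equation:
  r = 19: sqrt(121) = 11, while -r + 8 = -11 — extraneous.
  r = -1: sqrt(81) = 9, while -r + 8 = 9 — valid.

r = -1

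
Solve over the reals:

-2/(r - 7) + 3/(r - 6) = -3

Multiply both sides by (r - 7)(r - 6):
-2(r - 6) + 3(r - 7) = -3(r - 7)(r - 6).
Expand and collect terms: -3r² + 38r - 117 = 0.
By the quadratic formula, r = (-38 ± √40) / -6, so r ≈ 5.2792 or r ≈ 7.3874.
Neither value makes a denominator zero (r ≠ 7, r ≠ 6), so both are valid.

r = 5.2792 or r = 7.3874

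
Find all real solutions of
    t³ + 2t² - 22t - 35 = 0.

Possible rational roots are divisors of -35. Testing t = -5 gives 0, so (t + 5) is a factor.
Divide: t³ + 2t² - 22t - 35 = (t + 5)(t² - 3t - 7).
Apply the quadratic formula to t² - 3t - 7 = 0: t = (3 ± √37)/2, i.e. t ≈ 4.5414 or t ≈ -1.5414.

t = -5 or t = -1.5414 or t = 4.5414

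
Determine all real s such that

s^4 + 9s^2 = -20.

No real solutions.

Let u = s^2. The equation becomes u^2 + 9u + 20 = 0.
Factor: (u + 5)(u + 4) = 0, so u = -5 or u = -4.
s^2 = -5 < 0 has no real solution.
s^2 = -4 < 0 has no real solution.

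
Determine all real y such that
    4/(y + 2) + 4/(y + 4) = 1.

y = -3.1231 or y = 5.1231

Multiply both sides by (y + 2)(y + 4):
4(y + 4) + 4(y + 2) = (y + 2)(y + 4).
Expand and collect terms: y² - 2y - 16 = 0.
By the quadratic formula, y = (2 ± √68) / 2, so y ≈ 5.1231 or y ≈ -3.1231.
Neither value makes a denominator zero (y ≠ -2, y ≠ -4), so both are valid.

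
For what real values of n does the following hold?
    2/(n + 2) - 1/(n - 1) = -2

n = -2.886 or n = 1.386

Multiply both sides by (n + 2)(n - 1):
2(n - 1) - (n + 2) = -2(n + 2)(n - 1).
Expand and collect terms: -2n^2 - 3n + 8 = 0.
By the quadratic formula, n = (3 +/- sqrt(73)) / -4, so n ~= -2.886 or n ~= 1.386.
Neither value makes a denominator zero (n != -2, n != 1), so both are valid.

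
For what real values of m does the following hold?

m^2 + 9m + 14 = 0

m = -7 or m = -2

Factor: (m + 7)(m + 2) = 0.
So m = -7 or m = -2.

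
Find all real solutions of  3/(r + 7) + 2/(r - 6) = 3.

Multiply both sides by (r + 7)(r - 6):
3(r - 6) + 2(r + 7) = 3(r + 7)(r - 6).
Expand and collect terms: 3r² - 2r - 122 = 0.
By the quadratic formula, r = (2 ± √1468) / 6, so r ≈ 6.7191 or r ≈ -6.0524.
Neither value makes a denominator zero (r ≠ -7, r ≠ 6), so both are valid.

r = -6.0524 or r = 6.7191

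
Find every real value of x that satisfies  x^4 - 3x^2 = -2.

x = -1.4142 or x = -1 or x = 1 or x = 1.4142

Let u = x^2. The equation becomes u^2 - 3u + 2 = 0.
Factor: (u - 1)(u - 2) = 0, so u = 1 or u = 2.
x^2 = 1 gives x = +/-1.
x^2 = 2 gives x = +/-sqrt(2) ~= +/-1.4142.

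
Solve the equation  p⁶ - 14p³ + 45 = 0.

Let u = p³. The equation becomes u² - 14u + 45 = 0.
Factor: (u - 9)(u - 5) = 0, so u = 9 or u = 5.
p³ = 9 gives p = ∛(9) ≈ 2.0801.
p³ = 5 gives p = ∛(5) ≈ 1.71.

p = 1.71 or p = 2.0801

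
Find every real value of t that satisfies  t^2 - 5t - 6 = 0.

t = -1 or t = 6

Factor: (t - 6)(t + 1) = 0.
So t = 6 or t = -1.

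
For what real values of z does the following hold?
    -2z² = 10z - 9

Rearrange to standard form: -2z² - 10z + 9 = 0.
Discriminant: (-10)² − 4·(-2)·9 = 172.
Quadratic formula: z = (10 ± √172) / (-4).
So z = -√(43)/2 - 5/2 ≈ -5.7787 or z = -5/2 + √(43)/2 ≈ 0.7787.

z = -5.7787 or z = 0.7787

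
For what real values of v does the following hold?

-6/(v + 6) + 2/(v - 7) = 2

v = -8.8217 or v = 7.8217

Multiply both sides by (v + 6)(v - 7):
-6(v - 7) + 2(v + 6) = 2(v + 6)(v - 7).
Expand and collect terms: 2v² + 2v - 138 = 0.
By the quadratic formula, v = (-2 ± √1108) / 4, so v ≈ 7.8217 or v ≈ -8.8217.
Neither value makes a denominator zero (v ≠ -6, v ≠ 7), so both are valid.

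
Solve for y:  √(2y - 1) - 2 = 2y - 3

y = 0.5 or y = 1

Isolate the radical: √(2y - 1) = 2y - 1.
Square both sides: 2y - 1 = (2y - 1)².
Expand and rearrange: 4y² - 6y + 2 = 0.
Solving gives y = 1 or y = 0.5.
Check each candidate in the original equation:
  y = 1: √(1) = 1, while 2y - 1 = 1 — valid.
  y = 0.5: √(0) = 0, while 2y - 1 = 0 — valid.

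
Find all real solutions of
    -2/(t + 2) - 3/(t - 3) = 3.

Multiply both sides by (t + 2)(t - 3):
-2(t - 3) - 3(t + 2) = 3(t + 2)(t - 3).
Expand and collect terms: 3t² + 2t - 18 = 0.
By the quadratic formula, t = (-2 ± √220) / 6, so t ≈ 2.1387 or t ≈ -2.8054.
Neither value makes a denominator zero (t ≠ -2, t ≠ 3), so both are valid.

t = -2.8054 or t = 2.1387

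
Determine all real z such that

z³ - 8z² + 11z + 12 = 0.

Possible rational roots are divisors of 12. Testing z = 3 gives 0, so (z - 3) is a factor.
Divide: z³ - 8z² + 11z + 12 = (z - 3)(z² - 5z - 4).
Apply the quadratic formula to z² - 5z - 4 = 0: z = (5 ± √41)/2, i.e. z ≈ 5.7016 or z ≈ -0.7016.

z = -0.7016 or z = 3 or z = 5.7016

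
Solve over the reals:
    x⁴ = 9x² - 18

Let u = x². The equation becomes u² - 9u + 18 = 0.
Factor: (u - 6)(u - 3) = 0, so u = 6 or u = 3.
x² = 6 gives x = ±√(6) ≈ ±2.4495.
x² = 3 gives x = ±√(3) ≈ ±1.7321.

x = -2.4495 or x = -1.7321 or x = 1.7321 or x = 2.4495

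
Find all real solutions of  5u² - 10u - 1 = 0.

u = -0.0954 or u = 2.0954

Discriminant: (-10)² − 4·5·(-1) = 120.
Quadratic formula: u = (10 ± √120) / 10.
So u = 1 + √(30)/5 ≈ 2.0954 or u = 1 - √(30)/5 ≈ -0.0954.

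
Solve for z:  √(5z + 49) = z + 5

z = 3

Square both sides: 5z + 49 = (z + 5)².
Expand and rearrange: z² + 5z - 24 = 0.
Solving gives z = 3 or z = -8.
Check each candidate in the original equation:
  z = 3: √(64) = 8, while z + 5 = 8 — valid.
  z = -8: √(9) = 3, while z + 5 = -3 — extraneous.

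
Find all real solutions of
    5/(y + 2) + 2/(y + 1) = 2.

Multiply both sides by (y + 2)(y + 1):
5(y + 1) + 2(y + 2) = 2(y + 2)(y + 1).
Expand and collect terms: 2y^2 - y - 5 = 0.
By the quadratic formula, y = (1 +/- sqrt(41)) / 4, so y ~= 1.8508 or y ~= -1.3508.
Neither value makes a denominator zero (y != -2, y != -1), so both are valid.

y = -1.3508 or y = 1.8508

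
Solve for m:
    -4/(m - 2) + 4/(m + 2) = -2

Multiply both sides by (m - 2)(m + 2):
-4(m + 2) + 4(m - 2) = -2(m - 2)(m + 2).
Expand and collect terms: -2m^2 + 24 = 0.
By the quadratic formula, m = (0 +/- sqrt(192)) / -4, so m ~= -3.4641 or m ~= 3.4641.
Neither value makes a denominator zero (m != 2, m != -2), so both are valid.

m = -3.4641 or m = 3.4641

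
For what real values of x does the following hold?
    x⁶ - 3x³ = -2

Let u = x³. The equation becomes u² - 3u + 2 = 0.
Factor: (u - 2)(u - 1) = 0, so u = 2 or u = 1.
x³ = 2 gives x = ∛(2) ≈ 1.2599.
x³ = 1 gives x = 1.

x = 1 or x = 1.2599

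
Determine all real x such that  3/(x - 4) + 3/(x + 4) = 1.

Multiply both sides by (x - 4)(x + 4):
3(x + 4) + 3(x - 4) = (x - 4)(x + 4).
Expand and collect terms: x² - 6x - 16 = 0.
Factor or apply the quadratic formula: x = 8 or x = -2.
Neither value makes a denominator zero (x ≠ 4, x ≠ -4), so both are valid.

x = -2 or x = 8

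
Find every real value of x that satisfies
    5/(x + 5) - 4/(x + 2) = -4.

x = -6 or x = -1.25

Multiply both sides by (x + 5)(x + 2):
5(x + 2) - 4(x + 5) = -4(x + 5)(x + 2).
Expand and collect terms: -4x² - 29x - 30 = 0.
Factor or apply the quadratic formula: x = -6 or x = -1.25.
Neither value makes a denominator zero (x ≠ -5, x ≠ -2), so both are valid.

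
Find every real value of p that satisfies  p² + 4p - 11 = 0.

Discriminant: (4)² − 4·1·(-11) = 60.
Quadratic formula: p = (-4 ± √60) / 2.
So p = -2 + √(15) ≈ 1.873 or p = -√(15) - 2 ≈ -5.873.

p = -5.873 or p = 1.873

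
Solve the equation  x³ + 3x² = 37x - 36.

Rearrange: x³ + 3x² - 37x + 36 = 0.
Possible rational roots are divisors of 36. Testing x = 4 gives 0, so (x - 4) is a factor.
Divide: x³ + 3x² - 37x + 36 = (x - 4)(x² + 7x - 9).
Apply the quadratic formula to x² + 7x - 9 = 0: x = (-7 ± √85)/2, i.e. x ≈ 1.1098 or x ≈ -8.1098.

x = -8.1098 or x = 1.1098 or x = 4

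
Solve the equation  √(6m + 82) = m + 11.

m = -3

Square both sides: 6m + 82 = (m + 11)².
Expand and rearrange: m² + 16m + 39 = 0.
Solving gives m = -3 or m = -13.
Check each candidate in the original equation:
  m = -3: √(64) = 8, while m + 11 = 8 — valid.
  m = -13: √(4) = 2, while m + 11 = -2 — extraneous.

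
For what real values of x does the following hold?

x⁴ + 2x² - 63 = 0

x = -2.6458 or x = 2.6458

Let u = x². The equation becomes u² + 2u - 63 = 0.
Factor: (u + 9)(u - 7) = 0, so u = -9 or u = 7.
x² = -9 < 0 has no real solution.
x² = 7 gives x = ±√(7) ≈ ±2.6458.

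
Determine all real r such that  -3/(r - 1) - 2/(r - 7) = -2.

Multiply both sides by (r - 1)(r - 7):
-3(r - 7) - 2(r - 1) = -2(r - 1)(r - 7).
Expand and collect terms: -2r² + 21r - 37 = 0.
By the quadratic formula, r = (-21 ± √145) / -4, so r ≈ 2.2396 or r ≈ 8.2604.
Neither value makes a denominator zero (r ≠ 1, r ≠ 7), so both are valid.

r = 2.2396 or r = 8.2604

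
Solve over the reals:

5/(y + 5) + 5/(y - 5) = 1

y = -2.0711 or y = 12.0711

Multiply both sides by (y + 5)(y - 5):
5(y - 5) + 5(y + 5) = (y + 5)(y - 5).
Expand and collect terms: y^2 - 10y - 25 = 0.
By the quadratic formula, y = (10 +/- sqrt(200)) / 2, so y ~= 12.0711 or y ~= -2.0711.
Neither value makes a denominator zero (y != -5, y != 5), so both are valid.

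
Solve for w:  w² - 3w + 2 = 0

Factor: (w - 2)(w - 1) = 0.
So w = 2 or w = 1.

w = 1 or w = 2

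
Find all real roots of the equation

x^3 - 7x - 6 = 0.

x = -2 or x = -1 or x = 3

Possible rational roots are divisors of -6. Testing x = 3 gives 0, so (x - 3) is a factor.
Divide: x^3 - 7x - 6 = (x - 3)(x^2 + 3x + 2).
Factor the quadratic: x = -1 or x = -2.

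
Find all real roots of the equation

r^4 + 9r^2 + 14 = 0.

No real solutions.

Let u = r^2. The equation becomes u^2 + 9u + 14 = 0.
Factor: (u + 2)(u + 7) = 0, so u = -2 or u = -7.
r^2 = -2 < 0 has no real solution.
r^2 = -7 < 0 has no real solution.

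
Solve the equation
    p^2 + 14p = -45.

Bring every term to one side: p^2 + 14p + 45 = 0.
Factor: (p + 9)(p + 5) = 0.
So p = -9 or p = -5.

p = -9 or p = -5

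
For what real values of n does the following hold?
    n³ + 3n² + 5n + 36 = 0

n = -4

Possible rational roots are divisors of 36. Testing n = -4 gives 0, so (n + 4) is a factor.
Divide: n³ + 3n² + 5n + 36 = (n + 4)(n² - n + 9).
The quadratic n² - n + 9 has discriminant -35 < 0, so no further real roots.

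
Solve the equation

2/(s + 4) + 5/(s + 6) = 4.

s = -5.1328 or s = -3.1172

Multiply both sides by (s + 4)(s + 6):
2(s + 6) + 5(s + 4) = 4(s + 4)(s + 6).
Expand and collect terms: 4s² + 33s + 64 = 0.
By the quadratic formula, s = (-33 ± √65) / 8, so s ≈ -3.1172 or s ≈ -5.1328.
Neither value makes a denominator zero (s ≠ -4, s ≠ -6), so both are valid.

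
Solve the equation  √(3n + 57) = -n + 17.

n = 8

Square both sides: 3n + 57 = (-n + 17)².
Expand and rearrange: n² - 37n + 232 = 0.
Solving gives n = 29 or n = 8.
Check each candidate in the original equation:
  n = 29: √(144) = 12, while -n + 17 = -12 — extraneous.
  n = 8: √(81) = 9, while -n + 17 = 9 — valid.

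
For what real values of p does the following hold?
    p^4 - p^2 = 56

p = -2.8284 or p = 2.8284

Let u = p^2. The equation becomes u^2 - u - 56 = 0.
Factor: (u + 7)(u - 8) = 0, so u = -7 or u = 8.
p^2 = -7 < 0 has no real solution.
p^2 = 8 gives p = +/-2*sqrt(2) ~= +/-2.8284.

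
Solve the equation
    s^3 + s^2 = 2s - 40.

s = -4

Rearrange: s^3 + s^2 - 2s + 40 = 0.
Possible rational roots are divisors of 40. Testing s = -4 gives 0, so (s + 4) is a factor.
Divide: s^3 + s^2 - 2s + 40 = (s + 4)(s^2 - 3s + 10).
The quadratic s^2 - 3s + 10 has discriminant -31 < 0, so no further real roots.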